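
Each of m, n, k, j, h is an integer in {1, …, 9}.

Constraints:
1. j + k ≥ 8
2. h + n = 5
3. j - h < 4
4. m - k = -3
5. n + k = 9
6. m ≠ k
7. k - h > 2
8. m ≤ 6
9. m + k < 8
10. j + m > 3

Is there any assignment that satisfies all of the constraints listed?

Satisfiable

Try m = 2, n = 4, k = 5, j = 4, h = 1.
Check constraint 1: j + k = 9; constraint 2: h + n = 5. The remaining constraints are straightforward to verify.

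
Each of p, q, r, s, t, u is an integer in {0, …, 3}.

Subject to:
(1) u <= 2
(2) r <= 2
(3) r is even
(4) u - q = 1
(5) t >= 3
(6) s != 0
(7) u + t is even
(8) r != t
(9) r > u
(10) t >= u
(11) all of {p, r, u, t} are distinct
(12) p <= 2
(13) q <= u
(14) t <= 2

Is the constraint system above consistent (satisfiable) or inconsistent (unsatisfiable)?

Unsatisfiable

Constraints 1, 2, 12, and 14 confine each of p, r, u, t to the 3 values {0, …, 2} (the domain already gives each ≥ 0).
Constraint 11 requires all 4 of them to be distinct, but only 3 values are available — impossible by the pigeonhole principle.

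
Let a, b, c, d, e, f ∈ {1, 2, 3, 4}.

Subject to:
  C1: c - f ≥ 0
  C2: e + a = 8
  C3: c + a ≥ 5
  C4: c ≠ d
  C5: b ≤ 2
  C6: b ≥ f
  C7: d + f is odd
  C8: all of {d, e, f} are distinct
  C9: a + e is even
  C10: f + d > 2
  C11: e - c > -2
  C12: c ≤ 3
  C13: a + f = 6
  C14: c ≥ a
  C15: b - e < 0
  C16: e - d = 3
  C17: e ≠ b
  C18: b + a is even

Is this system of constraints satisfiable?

From constraints 12 and 14: a ≤ c ≤ 3. From constraints 5 and 6: f ≤ b ≤ 2. Hence a + f ≤ 5. But constraint 13 requires a + f = 6, and 6 > 5. Contradiction.

Unsatisfiable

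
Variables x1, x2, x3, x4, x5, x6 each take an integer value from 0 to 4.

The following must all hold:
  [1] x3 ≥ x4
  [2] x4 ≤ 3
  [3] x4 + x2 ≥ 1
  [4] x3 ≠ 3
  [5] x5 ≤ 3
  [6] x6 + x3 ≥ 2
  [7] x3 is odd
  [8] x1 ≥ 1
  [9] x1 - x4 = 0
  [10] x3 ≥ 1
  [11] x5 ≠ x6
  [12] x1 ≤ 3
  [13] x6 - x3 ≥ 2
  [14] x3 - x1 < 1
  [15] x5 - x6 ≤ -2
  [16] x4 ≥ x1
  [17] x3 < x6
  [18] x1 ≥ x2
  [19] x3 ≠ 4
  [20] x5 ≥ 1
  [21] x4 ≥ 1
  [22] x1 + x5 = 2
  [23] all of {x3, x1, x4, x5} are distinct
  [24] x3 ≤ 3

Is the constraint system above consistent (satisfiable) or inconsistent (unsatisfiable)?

Constraints 2, 5, 8, 10, 12, 20, 21, and 24 confine each of x3, x1, x4, x5 to the 3 values {1, …, 3}.
Constraint 23 requires all 4 of them to be distinct, but only 3 values are available — impossible by the pigeonhole principle.

Unsatisfiable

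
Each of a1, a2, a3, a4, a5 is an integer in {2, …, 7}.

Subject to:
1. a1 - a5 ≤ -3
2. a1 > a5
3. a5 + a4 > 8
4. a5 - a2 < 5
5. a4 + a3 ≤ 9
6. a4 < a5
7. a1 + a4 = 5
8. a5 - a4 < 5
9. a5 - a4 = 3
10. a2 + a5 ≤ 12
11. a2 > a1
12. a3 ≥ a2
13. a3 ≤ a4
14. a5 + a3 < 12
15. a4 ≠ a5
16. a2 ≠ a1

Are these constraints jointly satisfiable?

Constraints 2, 6, 11, 12, and 13 give a2 ≤ a3, a3 ≤ a4, a4 < a5, a5 < a1, a1 < a2. Chaining: a2 ≤ a3 ≤ a4 < a5 < a1 < a2, which forces a2 < a2 — impossible.

Unsatisfiable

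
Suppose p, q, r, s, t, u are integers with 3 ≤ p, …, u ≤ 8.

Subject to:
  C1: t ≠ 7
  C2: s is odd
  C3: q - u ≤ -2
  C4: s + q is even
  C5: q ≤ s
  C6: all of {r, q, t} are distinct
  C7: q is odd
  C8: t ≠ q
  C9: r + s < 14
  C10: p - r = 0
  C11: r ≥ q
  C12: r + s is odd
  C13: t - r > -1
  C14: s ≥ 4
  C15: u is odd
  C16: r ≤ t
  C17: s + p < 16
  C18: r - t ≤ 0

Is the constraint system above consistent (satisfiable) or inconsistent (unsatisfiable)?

One satisfying assignment is p = 6, q = 3, r = 6, s = 7, t = 8, u = 7.
For the less obvious constraints — constraint 3: q - u = -4; constraint 9: r + s = 13; constraint 10: p - r = 0 — and the others hold by inspection.

Satisfiable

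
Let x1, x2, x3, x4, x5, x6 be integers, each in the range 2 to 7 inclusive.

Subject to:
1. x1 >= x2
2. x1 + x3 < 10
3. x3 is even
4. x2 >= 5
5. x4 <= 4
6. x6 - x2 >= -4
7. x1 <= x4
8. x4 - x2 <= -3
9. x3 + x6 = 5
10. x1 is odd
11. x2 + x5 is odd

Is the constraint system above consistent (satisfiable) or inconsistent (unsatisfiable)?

From constraints 1 and 4: x1 ≥ x2 and x2 ≥ 5, so x1 ≥ 5. From constraints 5 and 7: x1 ≤ x4 and x4 ≤ 4, so x1 ≤ 4. But 4 < 5, so no value of x1 works.

Unsatisfiable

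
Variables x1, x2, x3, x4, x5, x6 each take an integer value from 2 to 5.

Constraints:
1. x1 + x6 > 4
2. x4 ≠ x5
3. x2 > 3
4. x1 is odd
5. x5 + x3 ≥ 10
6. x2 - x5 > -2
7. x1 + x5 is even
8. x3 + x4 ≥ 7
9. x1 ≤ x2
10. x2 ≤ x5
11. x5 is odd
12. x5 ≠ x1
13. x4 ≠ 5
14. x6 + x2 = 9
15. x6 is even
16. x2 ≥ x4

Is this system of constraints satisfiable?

Satisfiable

Setting (x1, x2, x3, x4, x5, x6) = (3, 5, 5, 3, 5, 4) satisfies everything: constraint 1: x1 + x6 = 7; constraint 5: x5 + x3 = 10, and the others follow.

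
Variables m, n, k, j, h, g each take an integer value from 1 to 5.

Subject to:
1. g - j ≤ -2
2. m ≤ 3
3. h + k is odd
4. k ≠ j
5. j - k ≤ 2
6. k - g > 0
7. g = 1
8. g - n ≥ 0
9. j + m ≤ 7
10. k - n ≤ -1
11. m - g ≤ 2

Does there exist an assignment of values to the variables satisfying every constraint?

Constraints 1, 5, 8, and 10 give g − n ≥ 0, n − k ≥ 1, k − j ≥ -2, j − g ≥ 2.
Adding all 4 inequalities: the left sides telescope to 0, and the right sides sum to 0 + 1 + (-2) + 2 = 1. So 0 ≥ 1, which is false.

Unsatisfiable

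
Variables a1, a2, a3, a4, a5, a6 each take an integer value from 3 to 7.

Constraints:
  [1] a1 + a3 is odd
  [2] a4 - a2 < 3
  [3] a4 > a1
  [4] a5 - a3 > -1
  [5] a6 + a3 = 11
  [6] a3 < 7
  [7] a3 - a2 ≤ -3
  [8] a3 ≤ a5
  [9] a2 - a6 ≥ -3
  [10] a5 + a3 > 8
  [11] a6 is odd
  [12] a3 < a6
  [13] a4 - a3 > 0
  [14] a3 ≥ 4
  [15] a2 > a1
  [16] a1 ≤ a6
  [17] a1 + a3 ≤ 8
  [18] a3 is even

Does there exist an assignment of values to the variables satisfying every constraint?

Satisfiable

The assignment a1 = 3, a2 = 7, a3 = 4, a4 = 7, a5 = 6, a6 = 7 works:
  constraint 2 holds since a4 - a2 = 0.
  constraint 4 holds since a5 - a3 = 2.
  constraint 5 holds since a6 + a3 = 11.
The rest check out directly.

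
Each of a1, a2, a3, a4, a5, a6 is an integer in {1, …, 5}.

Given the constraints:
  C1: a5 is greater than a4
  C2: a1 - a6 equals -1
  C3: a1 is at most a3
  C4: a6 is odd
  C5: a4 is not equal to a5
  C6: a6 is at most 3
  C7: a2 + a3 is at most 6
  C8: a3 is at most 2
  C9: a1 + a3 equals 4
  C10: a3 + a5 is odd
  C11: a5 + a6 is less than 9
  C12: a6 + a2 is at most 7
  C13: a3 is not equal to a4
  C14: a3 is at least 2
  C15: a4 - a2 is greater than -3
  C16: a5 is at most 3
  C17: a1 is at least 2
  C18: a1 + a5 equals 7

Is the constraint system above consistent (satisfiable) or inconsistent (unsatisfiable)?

Unsatisfiable

From constraints 3 and 8: a1 ≤ a3 ≤ 2. From constraint 16: a5 ≤ 3. Hence a1 + a5 ≤ 5. But constraint 18 requires a1 + a5 = 7, and 7 > 5. Contradiction.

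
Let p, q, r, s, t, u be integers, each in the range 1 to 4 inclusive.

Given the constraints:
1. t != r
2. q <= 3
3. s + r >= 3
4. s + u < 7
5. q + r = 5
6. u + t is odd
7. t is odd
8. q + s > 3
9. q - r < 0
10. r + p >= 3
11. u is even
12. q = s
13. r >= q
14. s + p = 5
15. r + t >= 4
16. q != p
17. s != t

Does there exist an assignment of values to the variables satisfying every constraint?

One satisfying assignment is p = 3, q = 2, r = 3, s = 2, t = 1, u = 4.
For the less obvious constraints — constraint 3: s + r = 5; constraint 4: s + u = 6; constraint 5: q + r = 5 — and the others hold by inspection.

Satisfiable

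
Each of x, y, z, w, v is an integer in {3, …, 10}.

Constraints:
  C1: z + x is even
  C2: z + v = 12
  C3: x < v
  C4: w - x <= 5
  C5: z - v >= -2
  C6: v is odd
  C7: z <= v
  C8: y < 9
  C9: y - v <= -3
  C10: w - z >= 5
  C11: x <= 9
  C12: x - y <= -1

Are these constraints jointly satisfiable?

Constraints 4, 5, 9, 10, and 12 give v − y ≥ 3, y − x ≥ 1, x − w ≥ -5, w − z ≥ 5, z − v ≥ -2.
Adding all 5 inequalities: the left sides telescope to 0, and the right sides sum to 3 + 1 + (-5) + 5 + (-2) = 2. So 0 ≥ 2, which is false.

Unsatisfiable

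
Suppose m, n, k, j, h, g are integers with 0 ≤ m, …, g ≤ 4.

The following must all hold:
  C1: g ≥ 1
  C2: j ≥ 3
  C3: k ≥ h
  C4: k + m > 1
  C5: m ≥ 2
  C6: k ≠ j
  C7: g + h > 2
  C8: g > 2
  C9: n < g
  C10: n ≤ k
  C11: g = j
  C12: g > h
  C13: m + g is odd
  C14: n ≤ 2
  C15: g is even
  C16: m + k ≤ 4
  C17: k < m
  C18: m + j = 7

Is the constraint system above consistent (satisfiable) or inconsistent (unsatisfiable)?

Satisfiable

Try m = 3, n = 0, k = 0, j = 4, h = 0, g = 4.
Check constraint 4: k + m = 3; constraint 7: g + h = 4. The remaining constraints are straightforward to verify.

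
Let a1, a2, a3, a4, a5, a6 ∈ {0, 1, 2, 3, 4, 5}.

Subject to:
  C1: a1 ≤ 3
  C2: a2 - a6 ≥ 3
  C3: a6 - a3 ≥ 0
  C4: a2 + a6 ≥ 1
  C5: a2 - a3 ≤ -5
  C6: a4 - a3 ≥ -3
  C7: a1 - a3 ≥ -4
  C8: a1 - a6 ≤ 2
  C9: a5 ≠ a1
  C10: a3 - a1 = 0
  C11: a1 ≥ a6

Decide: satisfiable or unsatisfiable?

Unsatisfiable

Constraints 2, 5, 7, and 8 give a2 − a6 ≥ 3, a6 − a1 ≥ -2, a1 − a3 ≥ -4, a3 − a2 ≥ 5.
Adding all 4 inequalities: the left sides telescope to 0, and the right sides sum to 3 + (-2) + (-4) + 5 = 2. So 0 ≥ 2, which is false.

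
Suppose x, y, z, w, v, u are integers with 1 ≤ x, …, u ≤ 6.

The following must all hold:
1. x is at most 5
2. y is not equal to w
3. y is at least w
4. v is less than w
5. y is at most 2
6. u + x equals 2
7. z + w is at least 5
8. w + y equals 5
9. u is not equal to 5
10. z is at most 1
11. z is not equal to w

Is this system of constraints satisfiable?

Unsatisfiable

From constraint 10: z ≤ 1. From constraints 3 and 5: w ≤ y ≤ 2. Hence z + w ≤ 3. But constraint 7 requires z + w ≥ 5, and 5 > 3. Contradiction.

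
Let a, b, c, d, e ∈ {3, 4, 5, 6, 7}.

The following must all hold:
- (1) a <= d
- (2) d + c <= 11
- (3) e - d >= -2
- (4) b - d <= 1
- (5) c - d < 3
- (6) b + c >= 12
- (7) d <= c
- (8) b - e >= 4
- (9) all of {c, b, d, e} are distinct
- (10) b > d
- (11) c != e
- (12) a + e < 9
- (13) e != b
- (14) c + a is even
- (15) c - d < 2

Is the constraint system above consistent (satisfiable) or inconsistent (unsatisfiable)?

Unsatisfiable

Constraints 3, 4, and 8 give e − d ≥ -2, d − b ≥ -1, b − e ≥ 4.
Adding all 3 inequalities: the left sides telescope to 0, and the right sides sum to (-2) + (-1) + 4 = 1. So 0 ≥ 1, which is false.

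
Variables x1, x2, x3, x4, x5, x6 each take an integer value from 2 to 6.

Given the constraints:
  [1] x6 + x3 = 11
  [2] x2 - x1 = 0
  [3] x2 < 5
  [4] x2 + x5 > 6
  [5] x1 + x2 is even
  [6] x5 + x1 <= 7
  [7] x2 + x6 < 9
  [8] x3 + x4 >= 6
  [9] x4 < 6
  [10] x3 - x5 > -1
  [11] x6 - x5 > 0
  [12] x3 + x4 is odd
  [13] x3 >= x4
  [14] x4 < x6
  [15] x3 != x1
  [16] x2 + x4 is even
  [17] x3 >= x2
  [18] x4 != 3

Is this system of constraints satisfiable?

Satisfiable

Take x1 = 2, x2 = 2, x3 = 5, x4 = 2, x5 = 5, x6 = 6. Then constraint 1: x6 + x3 = 11; constraint 2: x2 - x1 = 0; constraint 4: x2 + x5 = 7, and every other listed constraint is also met.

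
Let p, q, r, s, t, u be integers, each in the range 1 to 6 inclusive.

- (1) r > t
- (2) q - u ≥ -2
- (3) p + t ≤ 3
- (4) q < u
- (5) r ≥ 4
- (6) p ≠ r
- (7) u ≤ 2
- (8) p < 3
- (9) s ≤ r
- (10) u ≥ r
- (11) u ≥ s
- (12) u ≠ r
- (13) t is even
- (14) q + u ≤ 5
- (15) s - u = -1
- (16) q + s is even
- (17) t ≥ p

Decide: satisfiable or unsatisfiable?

From constraint 5: r ≥ 4. From constraints 7 and 10: r ≤ u and u ≤ 2, so r ≤ 2. But 2 < 4, so no value of r works.

Unsatisfiable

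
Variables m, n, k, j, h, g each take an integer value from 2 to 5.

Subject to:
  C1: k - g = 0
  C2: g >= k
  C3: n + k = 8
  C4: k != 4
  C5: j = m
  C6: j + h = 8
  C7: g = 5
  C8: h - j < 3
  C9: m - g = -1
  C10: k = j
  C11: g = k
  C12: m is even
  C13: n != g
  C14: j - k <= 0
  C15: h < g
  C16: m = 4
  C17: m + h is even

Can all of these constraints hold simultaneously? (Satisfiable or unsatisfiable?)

Unsatisfiable

Constraint 7 fixes g = 5 and constraint 16 fixes m = 4. Constraints 5, 10, and 11 give g = k = j = m, so g = m. But 5 ≠ 4 — contradiction.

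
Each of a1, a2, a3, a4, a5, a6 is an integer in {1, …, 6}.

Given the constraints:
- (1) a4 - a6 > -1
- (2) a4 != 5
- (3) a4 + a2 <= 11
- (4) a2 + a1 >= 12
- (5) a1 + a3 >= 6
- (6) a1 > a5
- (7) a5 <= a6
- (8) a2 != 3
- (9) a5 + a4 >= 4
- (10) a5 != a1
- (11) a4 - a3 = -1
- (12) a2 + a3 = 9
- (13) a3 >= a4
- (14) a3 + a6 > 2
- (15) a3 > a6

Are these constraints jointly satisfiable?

Take a1 = 6, a2 = 6, a3 = 3, a4 = 2, a5 = 2, a6 = 2. Then constraint 1: a4 - a6 = 0; constraint 3: a4 + a2 = 8; constraint 4: a2 + a1 = 12, and every other listed constraint is also met.

Satisfiable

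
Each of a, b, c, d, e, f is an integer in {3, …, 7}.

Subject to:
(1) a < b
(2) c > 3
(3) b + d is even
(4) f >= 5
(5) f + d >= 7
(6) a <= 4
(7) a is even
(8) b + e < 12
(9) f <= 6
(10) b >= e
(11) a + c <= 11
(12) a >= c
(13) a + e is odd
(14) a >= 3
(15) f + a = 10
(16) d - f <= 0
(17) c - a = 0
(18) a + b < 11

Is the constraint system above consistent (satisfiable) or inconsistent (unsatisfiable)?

One satisfying assignment is a = 4, b = 6, c = 4, d = 4, e = 5, f = 6.
For the less obvious constraints — constraint 5: f + d = 10; constraint 8: b + e = 11 — and the others hold by inspection.

Satisfiable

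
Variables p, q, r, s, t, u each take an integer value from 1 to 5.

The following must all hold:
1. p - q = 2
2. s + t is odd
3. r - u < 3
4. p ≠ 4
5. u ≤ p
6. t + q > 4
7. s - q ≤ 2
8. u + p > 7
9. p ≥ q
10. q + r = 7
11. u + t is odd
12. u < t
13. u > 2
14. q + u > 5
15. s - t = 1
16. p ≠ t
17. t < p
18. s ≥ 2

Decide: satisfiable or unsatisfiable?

Satisfiable

Take p = 5, q = 3, r = 4, s = 5, t = 4, u = 3. Then constraint 1: p - q = 2; constraint 3: r - u = 1; constraint 6: t + q = 7, and every other listed constraint is also met.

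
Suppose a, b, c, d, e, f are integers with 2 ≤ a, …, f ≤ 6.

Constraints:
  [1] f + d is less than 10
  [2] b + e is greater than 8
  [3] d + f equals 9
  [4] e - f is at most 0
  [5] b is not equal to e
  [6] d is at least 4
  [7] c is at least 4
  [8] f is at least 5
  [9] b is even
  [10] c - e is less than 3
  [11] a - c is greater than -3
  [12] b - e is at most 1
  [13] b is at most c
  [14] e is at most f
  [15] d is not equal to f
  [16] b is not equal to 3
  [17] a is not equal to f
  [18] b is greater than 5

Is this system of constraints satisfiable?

Take a = 4, b = 6, c = 6, d = 4, e = 5, f = 5. Then constraint 1: f + d = 9; constraint 2: b + e = 11; constraint 3: d + f = 9, and every other listed constraint is also met.

Satisfiable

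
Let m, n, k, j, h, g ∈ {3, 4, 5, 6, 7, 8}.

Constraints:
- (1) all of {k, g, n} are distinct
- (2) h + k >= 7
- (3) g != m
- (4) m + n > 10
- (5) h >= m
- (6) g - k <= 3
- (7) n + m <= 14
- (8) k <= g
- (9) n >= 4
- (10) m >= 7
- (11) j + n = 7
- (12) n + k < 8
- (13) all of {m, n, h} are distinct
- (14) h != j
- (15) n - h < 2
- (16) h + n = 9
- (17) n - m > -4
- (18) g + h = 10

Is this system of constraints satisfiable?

From constraints 5 and 10: h ≥ m ≥ 7. From constraint 9: n ≥ 4. Hence h + n ≥ 11. But constraint 16 requires h + n = 9, and 9 < 11. Contradiction.

Unsatisfiable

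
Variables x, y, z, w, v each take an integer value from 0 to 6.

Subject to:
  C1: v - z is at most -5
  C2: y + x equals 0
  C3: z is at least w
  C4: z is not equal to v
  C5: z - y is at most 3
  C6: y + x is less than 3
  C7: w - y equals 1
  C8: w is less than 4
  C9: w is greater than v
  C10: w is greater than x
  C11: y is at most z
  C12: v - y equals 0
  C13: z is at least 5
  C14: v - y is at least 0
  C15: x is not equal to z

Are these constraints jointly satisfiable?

Constraints 1, 5, and 14 give v − y ≥ 0, y − z ≥ -3, z − v ≥ 5.
Adding all 3 inequalities: the left sides telescope to 0, and the right sides sum to 0 + (-3) + 5 = 2. So 0 ≥ 2, which is false.

Unsatisfiable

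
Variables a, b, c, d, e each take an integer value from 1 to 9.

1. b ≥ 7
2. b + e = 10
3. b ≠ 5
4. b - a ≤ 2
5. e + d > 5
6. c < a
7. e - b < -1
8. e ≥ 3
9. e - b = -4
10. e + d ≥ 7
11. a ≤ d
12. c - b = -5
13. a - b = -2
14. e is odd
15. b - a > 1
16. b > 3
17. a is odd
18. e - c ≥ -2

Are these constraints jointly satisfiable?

The assignment a = 5, b = 7, c = 2, d = 5, e = 3 works:
  constraint 2 holds since b + e = 10.
  constraint 4 holds since b - a = 2.
The rest check out directly.

Satisfiable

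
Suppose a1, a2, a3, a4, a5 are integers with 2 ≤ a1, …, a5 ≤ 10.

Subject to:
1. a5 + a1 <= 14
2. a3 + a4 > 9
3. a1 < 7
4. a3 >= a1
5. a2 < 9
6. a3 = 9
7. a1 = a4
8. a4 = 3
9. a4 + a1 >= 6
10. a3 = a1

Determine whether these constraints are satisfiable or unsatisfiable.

Constraint 6 fixes a3 = 9 and constraint 8 fixes a4 = 3. Constraints 7 and 10 give a3 = a1 = a4, so a3 = a4. But 9 ≠ 3 — contradiction.

Unsatisfiable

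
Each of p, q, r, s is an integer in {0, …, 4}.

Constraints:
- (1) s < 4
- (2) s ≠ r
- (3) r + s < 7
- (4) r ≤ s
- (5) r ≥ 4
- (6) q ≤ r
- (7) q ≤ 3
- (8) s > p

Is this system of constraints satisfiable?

From constraints 4 and 5: s ≥ r and r ≥ 4, so s ≥ 4. From constraint 1: s ≤ 3. But 3 < 4, so no value of s works.

Unsatisfiable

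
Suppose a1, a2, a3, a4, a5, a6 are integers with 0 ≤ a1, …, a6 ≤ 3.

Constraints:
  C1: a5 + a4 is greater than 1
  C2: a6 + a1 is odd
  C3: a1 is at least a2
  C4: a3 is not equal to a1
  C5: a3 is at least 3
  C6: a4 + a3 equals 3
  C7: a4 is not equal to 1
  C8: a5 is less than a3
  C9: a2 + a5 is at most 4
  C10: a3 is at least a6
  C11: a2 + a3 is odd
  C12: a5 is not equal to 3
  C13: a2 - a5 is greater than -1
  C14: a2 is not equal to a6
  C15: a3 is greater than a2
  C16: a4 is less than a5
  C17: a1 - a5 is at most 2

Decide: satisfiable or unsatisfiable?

One satisfying assignment is a1 = 2, a2 = 2, a3 = 3, a4 = 0, a5 = 2, a6 = 3.
For the less obvious constraints — constraint 1: a5 + a4 = 2; constraint 6: a4 + a3 = 3; constraint 9: a2 + a5 = 4 — and the others hold by inspection.

Satisfiable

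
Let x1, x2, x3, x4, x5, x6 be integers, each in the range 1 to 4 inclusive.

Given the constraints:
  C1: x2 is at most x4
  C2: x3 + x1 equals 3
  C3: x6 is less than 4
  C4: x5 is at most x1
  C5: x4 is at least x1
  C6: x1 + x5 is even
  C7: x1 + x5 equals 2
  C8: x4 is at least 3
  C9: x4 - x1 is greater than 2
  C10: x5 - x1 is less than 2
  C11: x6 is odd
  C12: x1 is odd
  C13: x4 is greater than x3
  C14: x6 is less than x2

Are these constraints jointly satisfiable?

Try x1 = 1, x2 = 2, x3 = 2, x4 = 4, x5 = 1, x6 = 1.
Check constraint 2: x3 + x1 = 3; constraint 7: x1 + x5 = 2. The remaining constraints are straightforward to verify.

Satisfiable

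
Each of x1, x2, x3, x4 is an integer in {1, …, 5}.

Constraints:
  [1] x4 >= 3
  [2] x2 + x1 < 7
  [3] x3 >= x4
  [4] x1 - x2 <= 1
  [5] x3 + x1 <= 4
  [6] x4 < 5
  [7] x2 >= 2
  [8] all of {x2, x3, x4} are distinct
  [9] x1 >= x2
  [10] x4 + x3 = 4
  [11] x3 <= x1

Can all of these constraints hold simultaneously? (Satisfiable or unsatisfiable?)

Unsatisfiable

From constraints 1 and 3: x3 ≥ x4 ≥ 3. From constraints 7 and 9: x1 ≥ x2 ≥ 2. Hence x3 + x1 ≥ 5. But constraint 5 requires x3 + x1 ≤ 4, and 4 < 5. Contradiction.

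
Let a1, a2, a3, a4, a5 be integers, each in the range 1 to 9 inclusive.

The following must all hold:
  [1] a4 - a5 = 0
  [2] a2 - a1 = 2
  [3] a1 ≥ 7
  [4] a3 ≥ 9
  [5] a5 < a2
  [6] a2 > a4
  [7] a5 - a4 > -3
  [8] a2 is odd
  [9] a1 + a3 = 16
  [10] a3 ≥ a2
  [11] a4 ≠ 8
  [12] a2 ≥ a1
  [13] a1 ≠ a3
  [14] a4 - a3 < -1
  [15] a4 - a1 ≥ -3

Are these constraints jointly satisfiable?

The assignment a1 = 7, a2 = 9, a3 = 9, a4 = 7, a5 = 7 works:
  constraint 1 holds since a4 - a5 = 0.
  constraint 2 holds since a2 - a1 = 2.
  constraint 7 holds since a5 - a4 = 0.
The rest check out directly.

Satisfiable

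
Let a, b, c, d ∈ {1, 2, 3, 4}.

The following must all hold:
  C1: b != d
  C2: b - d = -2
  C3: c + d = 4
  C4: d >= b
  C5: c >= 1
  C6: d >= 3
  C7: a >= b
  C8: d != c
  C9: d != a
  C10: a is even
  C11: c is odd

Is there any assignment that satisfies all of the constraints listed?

Satisfiable

Take a = 4, b = 1, c = 1, d = 3. Then constraint 2: b - d = -2; constraint 3: c + d = 4, and every other listed constraint is also met.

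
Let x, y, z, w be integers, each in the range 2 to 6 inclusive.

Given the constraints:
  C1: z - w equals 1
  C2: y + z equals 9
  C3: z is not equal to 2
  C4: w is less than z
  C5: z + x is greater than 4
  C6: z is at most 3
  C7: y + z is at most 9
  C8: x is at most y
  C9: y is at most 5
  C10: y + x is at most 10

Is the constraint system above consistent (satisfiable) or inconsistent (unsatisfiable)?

From constraint 9: y ≤ 5. From constraint 6: z ≤ 3. Hence y + z ≤ 8. But constraint 2 requires y + z = 9, and 9 > 8. Contradiction.

Unsatisfiable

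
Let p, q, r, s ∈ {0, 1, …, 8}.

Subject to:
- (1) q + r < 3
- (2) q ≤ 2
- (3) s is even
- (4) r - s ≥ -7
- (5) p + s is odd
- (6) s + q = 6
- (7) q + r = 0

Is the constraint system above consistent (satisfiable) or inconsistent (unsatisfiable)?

One satisfying assignment is p = 7, q = 0, r = 0, s = 6.
For the less obvious constraints — constraint 1: q + r = 0; constraint 4: r - s = -6 — and the others hold by inspection.

Satisfiable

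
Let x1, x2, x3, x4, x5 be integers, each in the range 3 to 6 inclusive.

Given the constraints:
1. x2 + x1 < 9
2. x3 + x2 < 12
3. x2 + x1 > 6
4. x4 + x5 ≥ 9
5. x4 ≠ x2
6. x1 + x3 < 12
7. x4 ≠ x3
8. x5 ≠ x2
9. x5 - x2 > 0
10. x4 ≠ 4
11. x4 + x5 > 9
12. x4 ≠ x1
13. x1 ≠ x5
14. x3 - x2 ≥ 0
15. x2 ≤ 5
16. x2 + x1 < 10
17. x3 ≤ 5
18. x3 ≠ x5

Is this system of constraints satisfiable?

Satisfiable

One satisfying assignment is x1 = 4, x2 = 4, x3 = 5, x4 = 6, x5 = 6.
For the less obvious constraints — constraint 1: x2 + x1 = 8; constraint 2: x3 + x2 = 9; constraint 3: x2 + x1 = 8 — and the others hold by inspection.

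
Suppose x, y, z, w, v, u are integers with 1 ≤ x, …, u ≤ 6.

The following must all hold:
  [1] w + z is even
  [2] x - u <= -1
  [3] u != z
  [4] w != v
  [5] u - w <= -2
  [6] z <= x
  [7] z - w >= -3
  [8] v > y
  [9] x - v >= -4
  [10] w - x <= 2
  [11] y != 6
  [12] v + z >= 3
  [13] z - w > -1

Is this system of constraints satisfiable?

Unsatisfiable

Constraints 2, 5, and 10 give u − x ≥ 1, x − w ≥ -2, w − u ≥ 2.
Adding all 3 inequalities: the left sides telescope to 0, and the right sides sum to 1 + (-2) + 2 = 1. So 0 ≥ 1, which is false.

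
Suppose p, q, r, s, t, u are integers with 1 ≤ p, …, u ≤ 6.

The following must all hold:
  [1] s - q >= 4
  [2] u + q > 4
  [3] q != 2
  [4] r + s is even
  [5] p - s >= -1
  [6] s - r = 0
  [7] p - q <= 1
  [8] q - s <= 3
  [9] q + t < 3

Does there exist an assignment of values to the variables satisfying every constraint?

Unsatisfiable

Constraints 1, 5, and 7 give s − q ≥ 4, q − p ≥ -1, p − s ≥ -1.
Adding all 3 inequalities: the left sides telescope to 0, and the right sides sum to 4 + (-1) + (-1) = 2. So 0 ≥ 2, which is false.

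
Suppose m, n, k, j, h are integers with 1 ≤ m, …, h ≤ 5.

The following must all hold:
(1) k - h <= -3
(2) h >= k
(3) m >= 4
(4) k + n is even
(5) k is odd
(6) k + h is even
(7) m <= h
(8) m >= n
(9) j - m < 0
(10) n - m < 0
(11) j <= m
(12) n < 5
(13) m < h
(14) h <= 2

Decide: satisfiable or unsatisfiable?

From constraint 3: m ≥ 4. From constraints 7 and 14: m ≤ h and h ≤ 2, so m ≤ 2. But 2 < 4, so no value of m works.

Unsatisfiable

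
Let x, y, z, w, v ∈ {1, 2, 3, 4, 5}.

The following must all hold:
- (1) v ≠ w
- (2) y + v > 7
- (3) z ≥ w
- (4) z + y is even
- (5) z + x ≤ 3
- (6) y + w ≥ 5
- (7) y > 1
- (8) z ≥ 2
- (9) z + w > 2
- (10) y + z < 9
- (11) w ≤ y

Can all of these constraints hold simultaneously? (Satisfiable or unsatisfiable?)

Satisfiable

Setting (x, y, z, w, v) = (1, 4, 2, 2, 5) satisfies everything: constraint 2: y + v = 9; constraint 5: z + x = 3, and the others follow.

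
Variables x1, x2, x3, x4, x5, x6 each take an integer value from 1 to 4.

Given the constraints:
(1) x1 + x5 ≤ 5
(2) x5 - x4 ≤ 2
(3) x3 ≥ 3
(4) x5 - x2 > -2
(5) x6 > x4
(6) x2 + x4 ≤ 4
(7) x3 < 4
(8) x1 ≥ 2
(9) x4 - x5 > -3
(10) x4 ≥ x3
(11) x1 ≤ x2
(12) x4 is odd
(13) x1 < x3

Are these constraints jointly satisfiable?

Unsatisfiable

From constraints 8 and 11: x2 ≥ x1 ≥ 2. From constraints 3 and 10: x4 ≥ x3 ≥ 3. Hence x2 + x4 ≥ 5. But constraint 6 requires x2 + x4 ≤ 4, and 4 < 5. Contradiction.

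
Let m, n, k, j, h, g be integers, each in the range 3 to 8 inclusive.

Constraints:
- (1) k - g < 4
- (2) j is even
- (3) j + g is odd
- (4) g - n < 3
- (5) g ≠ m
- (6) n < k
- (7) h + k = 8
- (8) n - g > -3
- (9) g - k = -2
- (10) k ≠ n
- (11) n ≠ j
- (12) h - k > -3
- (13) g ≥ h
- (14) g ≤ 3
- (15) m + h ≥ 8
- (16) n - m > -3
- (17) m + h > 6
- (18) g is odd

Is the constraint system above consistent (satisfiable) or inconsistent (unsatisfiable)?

Satisfiable

Try m = 5, n = 3, k = 5, j = 6, h = 3, g = 3.
Check constraint 1: k - g = 2; constraint 4: g - n = 0. The remaining constraints are straightforward to verify.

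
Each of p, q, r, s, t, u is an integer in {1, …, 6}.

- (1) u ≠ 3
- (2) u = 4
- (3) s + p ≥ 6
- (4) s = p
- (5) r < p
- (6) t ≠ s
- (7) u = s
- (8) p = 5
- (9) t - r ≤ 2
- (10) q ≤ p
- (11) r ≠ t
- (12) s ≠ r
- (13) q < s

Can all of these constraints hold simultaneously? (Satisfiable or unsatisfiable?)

Constraint 2 fixes u = 4 and constraint 8 fixes p = 5. Constraints 4 and 7 give u = s = p, so u = p. But 4 ≠ 5 — contradiction.

Unsatisfiable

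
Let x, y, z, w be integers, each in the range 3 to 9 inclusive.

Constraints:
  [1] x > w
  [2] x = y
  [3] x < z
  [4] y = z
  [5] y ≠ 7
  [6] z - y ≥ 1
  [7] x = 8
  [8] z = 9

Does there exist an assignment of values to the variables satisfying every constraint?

Unsatisfiable

Constraint 7 fixes x = 8 and constraint 8 fixes z = 9. Constraints 2 and 4 give x = y = z, so x = z. But 8 ≠ 9 — contradiction.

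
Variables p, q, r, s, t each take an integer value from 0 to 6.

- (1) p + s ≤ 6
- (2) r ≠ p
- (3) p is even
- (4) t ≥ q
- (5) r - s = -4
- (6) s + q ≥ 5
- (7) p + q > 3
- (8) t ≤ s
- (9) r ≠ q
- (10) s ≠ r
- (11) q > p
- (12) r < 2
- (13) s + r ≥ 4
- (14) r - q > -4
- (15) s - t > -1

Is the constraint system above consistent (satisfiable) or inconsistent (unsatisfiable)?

Satisfiable

Take p = 2, q = 3, r = 0, s = 4, t = 3. Then constraint 1: p + s = 6; constraint 5: r - s = -4; constraint 6: s + q = 7, and every other listed constraint is also met.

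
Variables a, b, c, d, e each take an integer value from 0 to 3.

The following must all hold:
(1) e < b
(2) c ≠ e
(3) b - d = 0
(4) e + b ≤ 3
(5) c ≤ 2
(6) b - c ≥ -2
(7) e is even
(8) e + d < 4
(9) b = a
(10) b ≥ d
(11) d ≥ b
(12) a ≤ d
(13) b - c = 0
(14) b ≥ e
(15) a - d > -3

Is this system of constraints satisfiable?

Satisfiable

Try a = 1, b = 1, c = 1, d = 1, e = 0.
Check constraint 3: b - d = 0; constraint 4: e + b = 1. The remaining constraints are straightforward to verify.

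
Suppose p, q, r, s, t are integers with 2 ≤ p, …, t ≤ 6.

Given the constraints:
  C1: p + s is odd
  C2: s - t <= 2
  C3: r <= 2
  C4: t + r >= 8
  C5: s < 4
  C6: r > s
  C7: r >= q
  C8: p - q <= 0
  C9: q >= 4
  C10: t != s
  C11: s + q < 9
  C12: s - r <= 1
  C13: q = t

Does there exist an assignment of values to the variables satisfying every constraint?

From constraints 7 and 9: r ≥ q and q ≥ 4, so r ≥ 4. From constraint 3: r ≤ 2. But 2 < 4, so no value of r works.

Unsatisfiable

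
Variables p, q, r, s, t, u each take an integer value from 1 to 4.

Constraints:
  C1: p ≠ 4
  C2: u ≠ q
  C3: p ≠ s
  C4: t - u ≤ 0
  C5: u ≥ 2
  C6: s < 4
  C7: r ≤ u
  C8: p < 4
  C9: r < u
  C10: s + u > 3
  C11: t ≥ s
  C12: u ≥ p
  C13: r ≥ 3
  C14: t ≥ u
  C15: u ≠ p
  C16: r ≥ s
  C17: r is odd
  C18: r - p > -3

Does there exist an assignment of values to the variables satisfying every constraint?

The assignment p = 3, q = 2, r = 3, s = 1, t = 4, u = 4 works:
  constraint 4 holds since t - u = 0.
  constraint 10 holds since s + u = 5.
  constraint 18 holds since r - p = 0.
The rest check out directly.

Satisfiable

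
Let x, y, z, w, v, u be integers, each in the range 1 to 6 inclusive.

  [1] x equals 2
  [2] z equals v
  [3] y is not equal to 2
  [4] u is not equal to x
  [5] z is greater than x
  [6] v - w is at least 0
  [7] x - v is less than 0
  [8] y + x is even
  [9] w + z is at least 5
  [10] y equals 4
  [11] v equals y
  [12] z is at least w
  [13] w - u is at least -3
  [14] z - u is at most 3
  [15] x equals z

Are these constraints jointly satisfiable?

Unsatisfiable

Constraint 1 fixes x = 2 and constraint 10 fixes y = 4. Constraints 2, 11, and 15 give x = z = v = y, so x = y. But 2 ≠ 4 — contradiction.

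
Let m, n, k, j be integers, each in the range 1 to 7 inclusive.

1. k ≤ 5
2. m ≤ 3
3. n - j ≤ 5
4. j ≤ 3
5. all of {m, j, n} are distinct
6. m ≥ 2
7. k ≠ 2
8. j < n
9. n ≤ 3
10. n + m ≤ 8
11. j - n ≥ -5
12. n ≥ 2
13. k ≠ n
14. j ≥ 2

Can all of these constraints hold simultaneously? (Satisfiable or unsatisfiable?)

Constraints 2, 4, 6, 9, 12, and 14 confine each of m, j, n to the 2 values {2, 3}.
Constraint 5 requires all 3 of them to be distinct, but only 2 values are available — impossible by the pigeonhole principle.

Unsatisfiable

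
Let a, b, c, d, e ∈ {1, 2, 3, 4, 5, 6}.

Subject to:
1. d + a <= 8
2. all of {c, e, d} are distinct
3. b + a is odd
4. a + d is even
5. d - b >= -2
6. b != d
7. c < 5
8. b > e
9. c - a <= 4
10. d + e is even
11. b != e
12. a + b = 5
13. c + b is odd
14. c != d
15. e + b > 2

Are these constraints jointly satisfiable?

Satisfiable

The assignment a = 1, b = 4, c = 3, d = 5, e = 1 works:
  constraint 1 holds since d + a = 6.
  constraint 5 holds since d - b = 1.
The rest check out directly.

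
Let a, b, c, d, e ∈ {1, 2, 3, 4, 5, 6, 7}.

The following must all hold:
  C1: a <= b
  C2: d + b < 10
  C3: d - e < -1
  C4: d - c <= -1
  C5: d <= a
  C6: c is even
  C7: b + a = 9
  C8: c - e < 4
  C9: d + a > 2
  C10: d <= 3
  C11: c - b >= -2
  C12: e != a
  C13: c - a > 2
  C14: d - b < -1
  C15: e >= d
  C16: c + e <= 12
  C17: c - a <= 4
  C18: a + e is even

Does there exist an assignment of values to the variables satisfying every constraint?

Satisfiable

Setting (a, b, c, d, e) = (3, 6, 6, 2, 5) satisfies everything: constraint 2: d + b = 8; constraint 3: d - e = -3, and the others follow.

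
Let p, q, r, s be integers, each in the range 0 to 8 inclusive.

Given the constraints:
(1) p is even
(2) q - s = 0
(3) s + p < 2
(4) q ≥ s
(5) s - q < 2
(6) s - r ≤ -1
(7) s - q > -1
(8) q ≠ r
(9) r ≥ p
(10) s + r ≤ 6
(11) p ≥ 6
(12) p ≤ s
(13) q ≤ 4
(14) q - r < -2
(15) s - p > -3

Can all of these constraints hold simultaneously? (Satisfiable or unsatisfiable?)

Unsatisfiable

From constraints 11 and 12: s ≥ p and p ≥ 6, so s ≥ 6. From constraints 4 and 13: s ≤ q and q ≤ 4, so s ≤ 4. But 4 < 6, so no value of s works.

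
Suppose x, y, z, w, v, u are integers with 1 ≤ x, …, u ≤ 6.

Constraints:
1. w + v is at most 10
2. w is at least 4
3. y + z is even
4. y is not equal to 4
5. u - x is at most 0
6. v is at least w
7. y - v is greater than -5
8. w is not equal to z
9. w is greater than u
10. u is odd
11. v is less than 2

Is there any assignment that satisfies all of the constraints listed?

From constraints 2 and 6: v ≥ w and w ≥ 4, so v ≥ 4. From constraint 11: v ≤ 1. But 1 < 4, so no value of v works.

Unsatisfiable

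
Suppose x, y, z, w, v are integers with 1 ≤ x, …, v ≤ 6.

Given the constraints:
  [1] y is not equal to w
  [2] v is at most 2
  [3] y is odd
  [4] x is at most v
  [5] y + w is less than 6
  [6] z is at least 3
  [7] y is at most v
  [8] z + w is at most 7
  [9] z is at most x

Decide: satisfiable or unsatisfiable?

Unsatisfiable

From constraints 6 and 9: x ≥ z and z ≥ 3, so x ≥ 3. From constraints 2 and 4: x ≤ v and v ≤ 2, so x ≤ 2. But 2 < 3, so no value of x works.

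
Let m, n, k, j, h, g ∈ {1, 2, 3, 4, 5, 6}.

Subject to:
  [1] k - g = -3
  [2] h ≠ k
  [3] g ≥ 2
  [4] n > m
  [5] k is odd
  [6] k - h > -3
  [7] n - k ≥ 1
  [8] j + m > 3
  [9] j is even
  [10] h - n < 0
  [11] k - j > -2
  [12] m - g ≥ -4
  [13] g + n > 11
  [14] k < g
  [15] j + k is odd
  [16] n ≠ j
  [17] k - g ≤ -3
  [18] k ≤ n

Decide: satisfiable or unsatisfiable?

Setting (m, n, k, j, h, g) = (2, 6, 3, 2, 5, 6) satisfies everything: constraint 1: k - g = -3; constraint 6: k - h = -2; constraint 7: n - k = 3, and the others follow.

Satisfiable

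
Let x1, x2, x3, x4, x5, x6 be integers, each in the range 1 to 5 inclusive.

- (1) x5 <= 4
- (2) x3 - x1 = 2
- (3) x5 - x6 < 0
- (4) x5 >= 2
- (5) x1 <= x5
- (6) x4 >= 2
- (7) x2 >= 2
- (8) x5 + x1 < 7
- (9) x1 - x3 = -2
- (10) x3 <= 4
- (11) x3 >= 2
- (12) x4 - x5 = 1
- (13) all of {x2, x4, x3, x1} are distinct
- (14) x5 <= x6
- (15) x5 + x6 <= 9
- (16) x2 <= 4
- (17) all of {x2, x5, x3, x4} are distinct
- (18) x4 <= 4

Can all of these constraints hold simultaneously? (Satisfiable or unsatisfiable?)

Constraints 1, 4, 6, 7, 10, 11, 16, and 18 confine each of x2, x5, x3, x4 to the 3 values {2, …, 4}.
Constraint 17 requires all 4 of them to be distinct, but only 3 values are available — impossible by the pigeonhole principle.

Unsatisfiable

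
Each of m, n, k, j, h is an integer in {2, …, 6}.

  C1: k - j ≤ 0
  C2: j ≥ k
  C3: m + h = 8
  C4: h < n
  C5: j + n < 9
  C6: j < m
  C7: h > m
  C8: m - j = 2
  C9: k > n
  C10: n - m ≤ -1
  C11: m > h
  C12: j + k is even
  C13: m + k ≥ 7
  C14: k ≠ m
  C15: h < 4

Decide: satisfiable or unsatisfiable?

Unsatisfiable

Constraints 2, 4, 6, 7, and 9 give h < n, n < k, k ≤ j, j < m, m < h. Chaining: h < n < k ≤ j < m < h, which forces h < h — impossible.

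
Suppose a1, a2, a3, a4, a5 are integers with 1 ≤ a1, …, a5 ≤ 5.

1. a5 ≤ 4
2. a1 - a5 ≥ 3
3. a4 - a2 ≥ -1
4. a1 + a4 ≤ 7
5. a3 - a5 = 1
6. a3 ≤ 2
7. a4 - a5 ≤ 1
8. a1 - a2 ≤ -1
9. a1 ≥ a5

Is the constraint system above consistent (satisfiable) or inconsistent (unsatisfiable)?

Unsatisfiable

Constraints 2, 3, 7, and 8 give a4 − a2 ≥ -1, a2 − a1 ≥ 1, a1 − a5 ≥ 3, a5 − a4 ≥ -1.
Adding all 4 inequalities: the left sides telescope to 0, and the right sides sum to (-1) + 1 + 3 + (-1) = 2. So 0 ≥ 2, which is false.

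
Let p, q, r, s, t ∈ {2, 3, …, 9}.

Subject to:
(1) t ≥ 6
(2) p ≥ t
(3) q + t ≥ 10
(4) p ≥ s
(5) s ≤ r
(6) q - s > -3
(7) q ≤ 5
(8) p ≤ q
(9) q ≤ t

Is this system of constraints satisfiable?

From constraints 1 and 2: p ≥ t and t ≥ 6, so p ≥ 6. From constraints 7 and 8: p ≤ q and q ≤ 5, so p ≤ 5. But 5 < 6, so no value of p works.

Unsatisfiable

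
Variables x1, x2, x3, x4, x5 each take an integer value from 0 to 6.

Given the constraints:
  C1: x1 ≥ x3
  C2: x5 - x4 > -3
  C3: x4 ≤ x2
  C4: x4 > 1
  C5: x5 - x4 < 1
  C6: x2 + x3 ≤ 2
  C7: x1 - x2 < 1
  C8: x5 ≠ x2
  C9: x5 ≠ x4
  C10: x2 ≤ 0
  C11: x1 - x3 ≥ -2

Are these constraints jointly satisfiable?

From constraint 4: x4 ≥ 2. From constraints 3 and 10: x4 ≤ x2 and x2 ≤ 0, so x4 ≤ 0. But 0 < 2, so no value of x4 works.

Unsatisfiable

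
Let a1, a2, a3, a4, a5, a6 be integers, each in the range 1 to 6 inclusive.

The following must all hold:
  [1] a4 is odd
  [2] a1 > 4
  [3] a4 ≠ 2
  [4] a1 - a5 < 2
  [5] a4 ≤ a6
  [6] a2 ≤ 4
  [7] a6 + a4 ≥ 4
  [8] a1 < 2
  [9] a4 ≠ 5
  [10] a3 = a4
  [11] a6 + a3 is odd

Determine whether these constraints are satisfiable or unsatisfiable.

Unsatisfiable

From constraint 2: a1 ≥ 5. From constraint 8: a1 ≤ 1. But 1 < 5, so no value of a1 works.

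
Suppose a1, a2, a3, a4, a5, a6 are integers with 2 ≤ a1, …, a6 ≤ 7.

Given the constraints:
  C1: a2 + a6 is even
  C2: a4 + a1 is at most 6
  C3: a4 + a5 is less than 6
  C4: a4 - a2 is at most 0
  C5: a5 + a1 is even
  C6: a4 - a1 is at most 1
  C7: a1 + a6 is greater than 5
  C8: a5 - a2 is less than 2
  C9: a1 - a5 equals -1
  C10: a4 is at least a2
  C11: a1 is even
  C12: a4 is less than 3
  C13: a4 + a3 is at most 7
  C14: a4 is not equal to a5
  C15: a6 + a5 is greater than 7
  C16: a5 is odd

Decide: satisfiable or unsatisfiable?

Unsatisfiable

Constraint 16 makes a5 odd and constraint 11 makes a1 even, so a5 + a1 must be odd. Constraint 5 says a5 + a1 is even — contradiction.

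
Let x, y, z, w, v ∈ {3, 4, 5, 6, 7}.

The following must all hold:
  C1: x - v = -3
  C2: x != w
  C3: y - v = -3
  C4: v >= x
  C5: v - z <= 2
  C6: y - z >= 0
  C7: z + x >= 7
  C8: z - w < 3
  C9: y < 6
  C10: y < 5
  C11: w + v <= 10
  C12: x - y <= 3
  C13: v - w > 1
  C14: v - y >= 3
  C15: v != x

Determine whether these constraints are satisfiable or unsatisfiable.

Constraints 5, 6, and 14 give y − z ≥ 0, z − v ≥ -2, v − y ≥ 3.
Adding all 3 inequalities: the left sides telescope to 0, and the right sides sum to 0 + (-2) + 3 = 1. So 0 ≥ 1, which is false.

Unsatisfiable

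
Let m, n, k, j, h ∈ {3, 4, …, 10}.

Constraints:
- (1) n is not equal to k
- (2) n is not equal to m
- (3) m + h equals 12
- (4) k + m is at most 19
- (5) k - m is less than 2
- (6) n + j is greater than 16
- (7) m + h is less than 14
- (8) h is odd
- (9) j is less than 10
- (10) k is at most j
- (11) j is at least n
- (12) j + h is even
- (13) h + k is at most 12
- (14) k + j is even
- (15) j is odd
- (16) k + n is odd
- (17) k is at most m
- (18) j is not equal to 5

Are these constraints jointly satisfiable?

Try m = 9, n = 8, k = 9, j = 9, h = 3.
Check constraint 3: m + h = 12; constraint 4: k + m = 18; constraint 5: k - m = 0. The remaining constraints are straightforward to verify.

Satisfiable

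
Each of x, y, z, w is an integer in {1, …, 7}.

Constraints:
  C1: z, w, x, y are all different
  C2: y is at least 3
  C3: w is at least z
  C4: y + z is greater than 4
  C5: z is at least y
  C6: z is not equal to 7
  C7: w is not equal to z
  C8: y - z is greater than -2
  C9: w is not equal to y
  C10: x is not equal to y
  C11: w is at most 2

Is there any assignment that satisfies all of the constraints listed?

Unsatisfiable

From constraints 2 and 5: z ≥ y and y ≥ 3, so z ≥ 3. From constraints 3 and 11: z ≤ w and w ≤ 2, so z ≤ 2. But 2 < 3, so no value of z works.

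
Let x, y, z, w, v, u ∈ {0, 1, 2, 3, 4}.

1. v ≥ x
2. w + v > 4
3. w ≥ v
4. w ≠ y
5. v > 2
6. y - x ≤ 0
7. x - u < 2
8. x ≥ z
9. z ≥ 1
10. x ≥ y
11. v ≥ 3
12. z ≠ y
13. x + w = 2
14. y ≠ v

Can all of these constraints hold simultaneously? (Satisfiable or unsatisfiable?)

Unsatisfiable

From constraints 8 and 9: x ≥ z ≥ 1. From constraints 3 and 11: w ≥ v ≥ 3. Hence x + w ≥ 4. But constraint 13 requires x + w = 2, and 2 < 4. Contradiction.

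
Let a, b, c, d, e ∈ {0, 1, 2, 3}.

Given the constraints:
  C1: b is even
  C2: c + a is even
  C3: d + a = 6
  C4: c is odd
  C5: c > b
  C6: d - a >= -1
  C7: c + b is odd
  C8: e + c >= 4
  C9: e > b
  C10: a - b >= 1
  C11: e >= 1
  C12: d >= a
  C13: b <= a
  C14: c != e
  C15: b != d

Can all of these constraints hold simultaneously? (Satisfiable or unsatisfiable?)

Try a = 3, b = 0, c = 3, d = 3, e = 1.
Check constraint 3: d + a = 6; constraint 6: d - a = 0. The remaining constraints are straightforward to verify.

Satisfiable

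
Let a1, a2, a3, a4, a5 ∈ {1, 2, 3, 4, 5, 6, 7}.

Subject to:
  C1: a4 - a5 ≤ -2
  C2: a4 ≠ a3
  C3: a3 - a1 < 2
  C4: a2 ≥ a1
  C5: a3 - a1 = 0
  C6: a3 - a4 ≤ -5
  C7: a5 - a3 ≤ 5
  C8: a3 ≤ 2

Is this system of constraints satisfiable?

Constraints 1, 6, and 7 give a3 − a5 ≥ -5, a5 − a4 ≥ 2, a4 − a3 ≥ 5.
Adding all 3 inequalities: the left sides telescope to 0, and the right sides sum to (-5) + 2 + 5 = 2. So 0 ≥ 2, which is false.

Unsatisfiable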